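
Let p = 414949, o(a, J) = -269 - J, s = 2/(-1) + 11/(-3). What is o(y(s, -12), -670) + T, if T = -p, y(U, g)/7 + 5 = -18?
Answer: -414548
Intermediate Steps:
s = -17/3 (s = 2*(-1) + 11*(-1/3) = -2 - 11/3 = -17/3 ≈ -5.6667)
y(U, g) = -161 (y(U, g) = -35 + 7*(-18) = -35 - 126 = -161)
T = -414949 (T = -1*414949 = -414949)
o(y(s, -12), -670) + T = (-269 - 1*(-670)) - 414949 = (-269 + 670) - 414949 = 401 - 414949 = -414548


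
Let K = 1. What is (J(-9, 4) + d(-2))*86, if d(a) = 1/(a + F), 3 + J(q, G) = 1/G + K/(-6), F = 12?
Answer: -7267/30 ≈ -242.23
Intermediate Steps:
J(q, G) = -19/6 + 1/G (J(q, G) = -3 + (1/G + 1/(-6)) = -3 + (1/G + 1*(-1/6)) = -3 + (1/G - 1/6) = -3 + (-1/6 + 1/G) = -19/6 + 1/G)
d(a) = 1/(12 + a) (d(a) = 1/(a + 12) = 1/(12 + a))
(J(-9, 4) + d(-2))*86 = ((-19/6 + 1/4) + 1/(12 - 2))*86 = ((-19/6 + 1/4) + 1/10)*86 = (-35/12 + 1/10)*86 = -169/60*86 = -7267/30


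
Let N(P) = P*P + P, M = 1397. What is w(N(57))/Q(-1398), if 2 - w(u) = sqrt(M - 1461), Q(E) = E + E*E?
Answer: 1/976503 - 4*I/976503 ≈ 1.0241e-6 - 4.0962e-6*I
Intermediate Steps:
Q(E) = E + E**2
N(P) = P + P**2 (N(P) = P**2 + P = P + P**2)
w(u) = 2 - 8*I (w(u) = 2 - sqrt(1397 - 1461) = 2 - sqrt(-64) = 2 - 8*I)
w(N(57))/Q(-1398) = (2 - 8*I)/((-1398*(1 - 1398))) = (2 - 8*I)/((-1398*(-1397))) = (2 - 8*I)/1953006 = (2 - 8*I)*(1/1953006) = 1/976503 - 4*I/976503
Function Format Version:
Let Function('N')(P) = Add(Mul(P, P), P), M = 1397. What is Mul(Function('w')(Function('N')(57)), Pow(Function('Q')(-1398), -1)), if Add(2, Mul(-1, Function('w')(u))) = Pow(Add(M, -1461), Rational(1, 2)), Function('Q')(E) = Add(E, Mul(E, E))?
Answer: Add(Rational(1, 976503), Mul(Rational(-4, 976503), I)) ≈ Add(1.0241e-6, Mul(-4.0962e-6, I))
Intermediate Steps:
Function('Q')(E) = Add(E, Pow(E, 2))
Function('N')(P) = Add(P, Pow(P, 2)) (Function('N')(P) = Add(Pow(P, 2), P) = Add(P, Pow(P, 2)))
Function('w')(u) = Add(2, Mul(-8, I)) (Function('w')(u) = Add(2, Mul(-1, Pow(Add(1397, -1461), Rational(1, 2)))) = Add(2, Mul(-1, Pow(-64, Rational(1, 2)))) = Add(2, Mul(-1, Mul(8, I))) = Add(2, Mul(-8, I)))
Mul(Function('w')(Function('N')(57)), Pow(Function('Q')(-1398), -1)) = Mul(Add(2, Mul(-8, I)), Pow(Mul(-1398, Add(1, -1398)), -1)) = Mul(Add(2, Mul(-8, I)), Pow(Mul(-1398, -1397), -1)) = Mul(Add(2, Mul(-8, I)), Pow(1953006, -1)) = Mul(Add(2, Mul(-8, I)), Rational(1, 1953006)) = Add(Rational(1, 976503), Mul(Rational(-4, 976503), I))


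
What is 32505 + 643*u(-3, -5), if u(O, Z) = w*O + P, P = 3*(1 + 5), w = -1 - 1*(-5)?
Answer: 36363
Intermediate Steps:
w = 4 (w = -1 + 5 = 4)
P = 18 (P = 3*6 = 18)
u(O, Z) = 18 + 4*O (u(O, Z) = 4*O + 18 = 18 + 4*O)
32505 + 643*u(-3, -5) = 32505 + 643*(18 + 4*(-3)) = 32505 + 643*(18 - 12) = 32505 + 643*6 = 32505 + 3858 = 36363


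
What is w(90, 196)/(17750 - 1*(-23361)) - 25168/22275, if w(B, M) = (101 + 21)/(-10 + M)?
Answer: -2915879833/2580743025 ≈ -1.1299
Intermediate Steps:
w(B, M) = 122/(-10 + M)
w(90, 196)/(17750 - 1*(-23361)) - 25168/22275 = (122/(-10 + 196))/(17750 - 1*(-23361)) - 25168/22275 = (122/186)/(17750 + 23361) - 25168*1/22275 = (122*(1/186))/41111 - 2288/2025 = (61/93)*(1/41111) - 2288/2025 = 61/3823323 - 2288/2025 = -2915879833/2580743025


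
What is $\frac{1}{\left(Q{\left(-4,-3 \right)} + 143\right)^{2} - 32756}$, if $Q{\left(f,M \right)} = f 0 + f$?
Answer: $- \frac{1}{13435} \approx -7.4432 \cdot 10^{-5}$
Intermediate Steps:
$Q{\left(f,M \right)} = f$ ($Q{\left(f,M \right)} = 0 + f = f$)
$\frac{1}{\left(Q{\left(-4,-3 \right)} + 143\right)^{2} - 32756} = \frac{1}{\left(-4 + 143\right)^{2} - 32756} = \frac{1}{139^{2} - 32756} = \frac{1}{19321 - 32756} = \frac{1}{-13435} = - \frac{1}{13435}$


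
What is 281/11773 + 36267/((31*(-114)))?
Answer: -141992779/13868594 ≈ -10.238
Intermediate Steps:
281/11773 + 36267/((31*(-114))) = 281*(1/11773) + 36267/(-3534) = 281/11773 + 36267*(-1/3534) = 281/11773 - 12089/1178 = -141992779/13868594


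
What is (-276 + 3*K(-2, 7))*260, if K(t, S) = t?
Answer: -73320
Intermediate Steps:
(-276 + 3*K(-2, 7))*260 = (-276 + 3*(-2))*260 = (-276 - 6)*260 = -282*260 = -73320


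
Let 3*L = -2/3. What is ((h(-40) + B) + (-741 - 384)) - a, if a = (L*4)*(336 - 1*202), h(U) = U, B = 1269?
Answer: 2008/9 ≈ 223.11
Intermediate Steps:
L = -2/9 (L = (-2/3)/3 = (-2*⅓)/3 = (⅓)*(-⅔) = -2/9 ≈ -0.22222)
a = -1072/9 (a = (-2/9*4)*(336 - 1*202) = -8*(336 - 202)/9 = -8/9*134 = -1072/9 ≈ -119.11)
((h(-40) + B) + (-741 - 384)) - a = ((-40 + 1269) + (-741 - 384)) - 1*(-1072/9) = (1229 - 1125) + 1072/9 = 104 + 1072/9 = 2008/9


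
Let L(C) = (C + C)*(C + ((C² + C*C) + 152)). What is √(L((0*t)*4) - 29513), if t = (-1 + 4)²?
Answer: I*√29513 ≈ 171.79*I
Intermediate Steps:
t = 9 (t = 3² = 9)
L(C) = 2*C*(152 + C + 2*C²) (L(C) = (2*C)*(C + ((C² + C²) + 152)) = (2*C)*(C + (2*C² + 152)) = (2*C)*(C + (152 + 2*C²)) = (2*C)*(152 + C + 2*C²) = 2*C*(152 + C + 2*C²))
√(L((0*t)*4) - 29513) = √(2*((0*9)*4)*(152 + (0*9)*4 + 2*((0*9)*4)²) - 29513) = √(2*(0*4)*(152 + 0*4 + 2*(0*4)²) - 29513) = √(2*0*(152 + 0 + 2*0²) - 29513) = √(2*0*(152 + 0 + 2*0) - 29513) = √(2*0*(152 + 0 + 0) - 29513) = √(2*0*152 - 29513) = √(0 - 29513) = √(-29513) = I*√29513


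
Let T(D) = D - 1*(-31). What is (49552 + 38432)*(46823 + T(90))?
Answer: 4130320896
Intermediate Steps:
T(D) = 31 + D (T(D) = D + 31 = 31 + D)
(49552 + 38432)*(46823 + T(90)) = (49552 + 38432)*(46823 + (31 + 90)) = 87984*(46823 + 121) = 87984*46944 = 4130320896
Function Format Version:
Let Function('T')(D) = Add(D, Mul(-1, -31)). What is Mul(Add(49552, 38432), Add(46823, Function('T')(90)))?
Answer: 4130320896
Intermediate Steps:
Function('T')(D) = Add(31, D) (Function('T')(D) = Add(D, 31) = Add(31, D))
Mul(Add(49552, 38432), Add(46823, Function('T')(90))) = Mul(Add(49552, 38432), Add(46823, Add(31, 90))) = Mul(87984, Add(46823, 121)) = Mul(87984, 46944) = 4130320896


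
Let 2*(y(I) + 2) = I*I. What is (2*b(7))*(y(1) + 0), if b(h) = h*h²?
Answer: -1029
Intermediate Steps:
b(h) = h³
y(I) = -2 + I²/2 (y(I) = -2 + (I*I)/2 = -2 + I²/2)
(2*b(7))*(y(1) + 0) = (2*7³)*((-2 + (½)*1²) + 0) = (2*343)*((-2 + (½)*1) + 0) = 686*((-2 + ½) + 0) = 686*(-3/2 + 0) = 686*(-3/2) = -1029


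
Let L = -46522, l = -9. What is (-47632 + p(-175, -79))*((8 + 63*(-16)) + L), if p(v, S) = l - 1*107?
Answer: 2269080456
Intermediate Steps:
p(v, S) = -116 (p(v, S) = -9 - 1*107 = -9 - 107 = -116)
(-47632 + p(-175, -79))*((8 + 63*(-16)) + L) = (-47632 - 116)*((8 + 63*(-16)) - 46522) = -47748*((8 - 1008) - 46522) = -47748*(-1000 - 46522) = -47748*(-47522) = 2269080456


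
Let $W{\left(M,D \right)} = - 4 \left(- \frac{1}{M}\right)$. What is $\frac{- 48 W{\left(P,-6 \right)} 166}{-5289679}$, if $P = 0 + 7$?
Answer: $\frac{31872}{37027753} \approx 0.00086076$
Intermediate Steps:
$P = 7$
$W{\left(M,D \right)} = \frac{4}{M}$
$\frac{- 48 W{\left(P,-6 \right)} 166}{-5289679} = \frac{- 48 \cdot \frac{4}{7} \cdot 166}{-5289679} = - 48 \cdot 4 \cdot \frac{1}{7} \cdot 166 \left(- \frac{1}{5289679}\right) = \left(-48\right) \frac{4}{7} \cdot 166 \left(- \frac{1}{5289679}\right) = \left(- \frac{192}{7}\right) 166 \left(- \frac{1}{5289679}\right) = \left(- \frac{31872}{7}\right) \left(- \frac{1}{5289679}\right) = \frac{31872}{37027753}$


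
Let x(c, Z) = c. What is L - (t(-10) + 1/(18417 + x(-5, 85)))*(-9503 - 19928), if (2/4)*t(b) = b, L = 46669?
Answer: -9978372381/18412 ≈ -5.4195e+5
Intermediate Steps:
t(b) = 2*b
L - (t(-10) + 1/(18417 + x(-5, 85)))*(-9503 - 19928) = 46669 - (2*(-10) + 1/(18417 - 5))*(-9503 - 19928) = 46669 - (-20 + 1/18412)*(-29431) = 46669 - (-368239)*(-29431)/18412 = 46669 - 1*10837642009/18412 = 46669 - 10837642009/18412 = -9978372381/18412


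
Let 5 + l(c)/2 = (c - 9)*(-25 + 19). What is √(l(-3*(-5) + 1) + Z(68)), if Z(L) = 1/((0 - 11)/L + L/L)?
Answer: 23*I*√570/57 ≈ 9.6336*I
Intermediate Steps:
l(c) = 98 - 12*c (l(c) = -10 + 2*((c - 9)*(-25 + 19)) = -10 + 2*((-9 + c)*(-6)) = -10 + 2*(54 - 6*c) = -10 + (108 - 12*c) = 98 - 12*c)
Z(L) = 1/(1 - 11/L) (Z(L) = 1/(-11/L + 1) = 1/(1 - 11/L))
√(l(-3*(-5) + 1) + Z(68)) = √((98 - 12*(-3*(-5) + 1)) + 68/(-11 + 68)) = √((98 - 12*(15 + 1)) + 68/57) = √((98 - 12*16) + 68*(1/57)) = √((98 - 192) + 68/57) = √(-94 + 68/57) = √(-5290/57) = 23*I*√570/57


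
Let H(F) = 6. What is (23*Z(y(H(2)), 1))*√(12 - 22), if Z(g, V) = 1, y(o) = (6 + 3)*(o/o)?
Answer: 23*I*√10 ≈ 72.732*I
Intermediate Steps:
y(o) = 9 (y(o) = 9*1 = 9)
(23*Z(y(H(2)), 1))*√(12 - 22) = (23*1)*√(12 - 22) = 23*√(-10) = 23*(I*√10) = 23*I*√10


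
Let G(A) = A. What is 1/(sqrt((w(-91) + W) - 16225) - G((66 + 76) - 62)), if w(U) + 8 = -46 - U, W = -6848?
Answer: -20/7359 - I*sqrt(5759)/14718 ≈ -0.0027178 - 0.0051561*I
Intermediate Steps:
w(U) = -54 - U (w(U) = -8 + (-46 - U) = -54 - U)
1/(sqrt((w(-91) + W) - 16225) - G((66 + 76) - 62)) = 1/(sqrt(((-54 - 1*(-91)) - 6848) - 16225) - ((66 + 76) - 62)) = 1/(sqrt(((-54 + 91) - 6848) - 16225) - (142 - 62)) = 1/(sqrt((37 - 6848) - 16225) - 1*80) = 1/(sqrt(-6811 - 16225) - 80) = 1/(sqrt(-23036) - 80) = 1/(2*I*sqrt(5759) - 80) = 1/(-80 + 2*I*sqrt(5759))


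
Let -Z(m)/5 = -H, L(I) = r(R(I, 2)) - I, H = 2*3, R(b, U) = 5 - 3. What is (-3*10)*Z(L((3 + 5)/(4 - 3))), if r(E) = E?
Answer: -900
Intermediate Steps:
R(b, U) = 2
H = 6
L(I) = 2 - I
Z(m) = 30 (Z(m) = -(-5)*6 = -5*(-6) = 30)
(-3*10)*Z(L((3 + 5)/(4 - 3))) = -3*10*30 = -30*30 = -900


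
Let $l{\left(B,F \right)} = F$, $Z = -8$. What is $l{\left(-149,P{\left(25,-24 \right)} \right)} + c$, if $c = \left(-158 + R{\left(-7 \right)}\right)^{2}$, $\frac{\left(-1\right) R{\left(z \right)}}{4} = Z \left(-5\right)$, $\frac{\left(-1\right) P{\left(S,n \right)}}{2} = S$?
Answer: $101074$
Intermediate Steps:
$P{\left(S,n \right)} = - 2 S$
$R{\left(z \right)} = -160$ ($R{\left(z \right)} = - 4 \left(\left(-8\right) \left(-5\right)\right) = \left(-4\right) 40 = -160$)
$c = 101124$ ($c = \left(-158 - 160\right)^{2} = \left(-318\right)^{2} = 101124$)
$l{\left(-149,P{\left(25,-24 \right)} \right)} + c = \left(-2\right) 25 + 101124 = -50 + 101124 = 101074$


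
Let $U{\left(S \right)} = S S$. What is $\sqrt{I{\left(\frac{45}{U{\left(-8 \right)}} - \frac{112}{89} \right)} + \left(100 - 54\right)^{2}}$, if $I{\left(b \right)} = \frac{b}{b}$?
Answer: $\sqrt{2117} \approx 46.011$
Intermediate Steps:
$U{\left(S \right)} = S^{2}$
$I{\left(b \right)} = 1$
$\sqrt{I{\left(\frac{45}{U{\left(-8 \right)}} - \frac{112}{89} \right)} + \left(100 - 54\right)^{2}} = \sqrt{1 + \left(100 - 54\right)^{2}} = \sqrt{1 + 46^{2}} = \sqrt{1 + 2116} = \sqrt{2117}$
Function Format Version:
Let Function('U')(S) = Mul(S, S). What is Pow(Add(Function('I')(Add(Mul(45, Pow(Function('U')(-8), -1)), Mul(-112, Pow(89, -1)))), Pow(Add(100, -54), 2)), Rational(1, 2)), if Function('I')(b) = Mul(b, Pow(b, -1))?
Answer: Pow(2117, Rational(1, 2)) ≈ 46.011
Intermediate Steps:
Function('U')(S) = Pow(S, 2)
Function('I')(b) = 1
Pow(Add(Function('I')(Add(Mul(45, Pow(Function('U')(-8), -1)), Mul(-112, Pow(89, -1)))), Pow(Add(100, -54), 2)), Rational(1, 2)) = Pow(Add(1, Pow(Add(100, -54), 2)), Rational(1, 2)) = Pow(Add(1, Pow(46, 2)), Rational(1, 2)) = Pow(Add(1, 2116), Rational(1, 2)) = Pow(2117, Rational(1, 2))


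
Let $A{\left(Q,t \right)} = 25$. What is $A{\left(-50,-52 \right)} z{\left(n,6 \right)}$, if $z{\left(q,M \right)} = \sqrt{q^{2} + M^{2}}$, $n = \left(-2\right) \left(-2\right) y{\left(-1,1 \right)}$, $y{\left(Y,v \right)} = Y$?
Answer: $50 \sqrt{13} \approx 180.28$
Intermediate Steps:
$n = -4$ ($n = \left(-2\right) \left(-2\right) \left(-1\right) = 4 \left(-1\right) = -4$)
$z{\left(q,M \right)} = \sqrt{M^{2} + q^{2}}$
$A{\left(-50,-52 \right)} z{\left(n,6 \right)} = 25 \sqrt{6^{2} + \left(-4\right)^{2}} = 25 \sqrt{36 + 16} = 25 \sqrt{52} = 25 \cdot 2 \sqrt{13} = 50 \sqrt{13}$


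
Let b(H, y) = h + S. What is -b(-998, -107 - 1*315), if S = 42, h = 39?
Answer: -81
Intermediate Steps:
b(H, y) = 81 (b(H, y) = 39 + 42 = 81)
-b(-998, -107 - 1*315) = -1*81 = -81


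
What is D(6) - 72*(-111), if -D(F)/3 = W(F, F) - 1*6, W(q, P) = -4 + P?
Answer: 8004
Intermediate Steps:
D(F) = 30 - 3*F (D(F) = -3*((-4 + F) - 1*6) = -3*((-4 + F) - 6) = -3*(-10 + F) = 30 - 3*F)
D(6) - 72*(-111) = (30 - 3*6) - 72*(-111) = (30 - 18) + 7992 = 12 + 7992 = 8004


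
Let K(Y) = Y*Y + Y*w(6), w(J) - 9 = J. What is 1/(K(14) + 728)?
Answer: 1/1134 ≈ 0.00088183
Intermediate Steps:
w(J) = 9 + J
K(Y) = Y**2 + 15*Y (K(Y) = Y*Y + Y*(9 + 6) = Y**2 + Y*15 = Y**2 + 15*Y)
1/(K(14) + 728) = 1/(14*(15 + 14) + 728) = 1/(14*29 + 728) = 1/(406 + 728) = 1/1134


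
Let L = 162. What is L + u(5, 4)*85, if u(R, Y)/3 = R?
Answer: 1437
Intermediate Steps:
u(R, Y) = 3*R
L + u(5, 4)*85 = 162 + (3*5)*85 = 162 + 15*85 = 162 + 1275 = 1437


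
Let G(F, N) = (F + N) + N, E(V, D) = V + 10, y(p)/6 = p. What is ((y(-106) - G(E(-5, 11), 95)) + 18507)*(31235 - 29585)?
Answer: 29165400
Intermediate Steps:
y(p) = 6*p
E(V, D) = 10 + V
G(F, N) = F + 2*N
((y(-106) - G(E(-5, 11), 95)) + 18507)*(31235 - 29585) = ((6*(-106) - ((10 - 5) + 2*95)) + 18507)*(31235 - 29585) = ((-636 - (5 + 190)) + 18507)*1650 = ((-636 - 1*195) + 18507)*1650 = ((-636 - 195) + 18507)*1650 = (-831 + 18507)*1650 = 17676*1650 = 29165400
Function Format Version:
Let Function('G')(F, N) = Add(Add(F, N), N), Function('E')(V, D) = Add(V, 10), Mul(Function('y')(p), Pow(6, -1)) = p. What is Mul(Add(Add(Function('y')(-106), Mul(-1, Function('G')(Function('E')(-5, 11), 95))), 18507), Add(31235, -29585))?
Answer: 29165400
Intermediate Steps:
Function('y')(p) = Mul(6, p)
Function('E')(V, D) = Add(10, V)
Function('G')(F, N) = Add(F, Mul(2, N))
Mul(Add(Add(Function('y')(-106), Mul(-1, Function('G')(Function('E')(-5, 11), 95))), 18507), Add(31235, -29585)) = Mul(Add(Add(Mul(6, -106), Mul(-1, Add(Add(10, -5), Mul(2, 95)))), 18507), Add(31235, -29585)) = Mul(Add(Add(-636, Mul(-1, Add(5, 190))), 18507), 1650) = Mul(Add(Add(-636, Mul(-1, 195)), 18507), 1650) = Mul(Add(Add(-636, -195), 18507), 1650) = Mul(Add(-831, 18507), 1650) = Mul(17676, 1650) = 29165400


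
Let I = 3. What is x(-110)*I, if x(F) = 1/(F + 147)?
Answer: 3/37 ≈ 0.081081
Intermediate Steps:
x(F) = 1/(147 + F)
x(-110)*I = 3/(147 - 110) = 3/37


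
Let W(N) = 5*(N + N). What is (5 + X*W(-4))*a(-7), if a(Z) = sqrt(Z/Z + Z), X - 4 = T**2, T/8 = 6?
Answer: -92315*I*sqrt(6) ≈ -2.2612e+5*I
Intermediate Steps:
T = 48 (T = 8*6 = 48)
W(N) = 10*N (W(N) = 5*(2*N) = 10*N)
X = 2308 (X = 4 + 48**2 = 4 + 2304 = 2308)
a(Z) = sqrt(1 + Z)
(5 + X*W(-4))*a(-7) = (5 + 2308*(10*(-4)))*sqrt(1 - 7) = (5 + 2308*(-40))*sqrt(-6) = (5 - 92320)*(I*sqrt(6)) = -92315*I*sqrt(6)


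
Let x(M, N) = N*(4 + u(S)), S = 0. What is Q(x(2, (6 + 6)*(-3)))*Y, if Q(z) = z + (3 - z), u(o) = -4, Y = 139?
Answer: 417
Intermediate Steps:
x(M, N) = 0 (x(M, N) = N*(4 - 4) = N*0 = 0)
Q(z) = 3
Q(x(2, (6 + 6)*(-3)))*Y = 3*139 = 417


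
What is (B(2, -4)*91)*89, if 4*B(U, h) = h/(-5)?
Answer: 8099/5 ≈ 1619.8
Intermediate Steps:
B(U, h) = -h/20 (B(U, h) = (h/(-5))/4 = (h*(-⅕))/4 = (-h/5)/4 = -h/20)
(B(2, -4)*91)*89 = (-1/20*(-4)*91)*89 = ((⅕)*91)*89 = (91/5)*89 = 8099/5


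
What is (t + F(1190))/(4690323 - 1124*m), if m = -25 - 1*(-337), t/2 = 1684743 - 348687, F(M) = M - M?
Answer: 890704/1446545 ≈ 0.61575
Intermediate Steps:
F(M) = 0
t = 2672112 (t = 2*(1684743 - 348687) = 2*1336056 = 2672112)
m = 312 (m = -25 + 337 = 312)
(t + F(1190))/(4690323 - 1124*m) = (2672112 + 0)/(4690323 - 1124*312) = 2672112/(4690323 - 350688) = 2672112/4339635 = 2672112*(1/4339635) = 890704/1446545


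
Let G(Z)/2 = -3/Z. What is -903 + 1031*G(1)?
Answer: -7089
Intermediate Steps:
G(Z) = -6/Z (G(Z) = 2*(-3/Z) = -6/Z)
-903 + 1031*G(1) = -903 + 1031*(-6/1) = -903 + 1031*(-6*1) = -903 + 1031*(-6) = -903 - 6186 = -7089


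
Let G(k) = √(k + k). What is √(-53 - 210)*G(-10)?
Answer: -2*√1315 ≈ -72.526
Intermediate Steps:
G(k) = √2*√k (G(k) = √(2*k) = √2*√k)
√(-53 - 210)*G(-10) = √(-53 - 210)*(√2*√(-10)) = √(-263)*(√2*(I*√10)) = (I*√263)*(2*I*√5) = -2*√1315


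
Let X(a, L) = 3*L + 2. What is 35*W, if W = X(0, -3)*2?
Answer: -490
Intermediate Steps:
X(a, L) = 2 + 3*L
W = -14 (W = (2 + 3*(-3))*2 = (2 - 9)*2 = -7*2 = -14)
35*W = 35*(-14) = -490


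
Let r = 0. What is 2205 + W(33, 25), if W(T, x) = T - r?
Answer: 2238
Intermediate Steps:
W(T, x) = T (W(T, x) = T - 1*0 = T + 0 = T)
2205 + W(33, 25) = 2205 + 33 = 2238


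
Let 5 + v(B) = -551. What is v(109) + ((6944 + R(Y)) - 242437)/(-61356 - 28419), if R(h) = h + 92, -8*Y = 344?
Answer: -49679456/89775 ≈ -553.38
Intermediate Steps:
Y = -43 (Y = -1/8*344 = -43)
v(B) = -556 (v(B) = -5 - 551 = -556)
R(h) = 92 + h
v(109) + ((6944 + R(Y)) - 242437)/(-61356 - 28419) = -556 + ((6944 + (92 - 43)) - 242437)/(-61356 - 28419) = -556 + ((6944 + 49) - 242437)/(-89775) = -556 + (6993 - 242437)*(-1/89775) = -556 - 235444*(-1/89775) = -556 + 235444/89775 = -49679456/89775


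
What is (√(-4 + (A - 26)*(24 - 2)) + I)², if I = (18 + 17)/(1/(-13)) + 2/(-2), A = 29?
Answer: (456 - √62)² ≈ 2.0082e+5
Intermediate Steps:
I = -456 (I = 35/(-1/13) + 2*(-½) = 35*(-13) - 1 = -455 - 1 = -456)
(√(-4 + (A - 26)*(24 - 2)) + I)² = (√(-4 + (29 - 26)*(24 - 2)) - 456)² = (√(-4 + 3*22) - 456)² = (√(-4 + 66) - 456)² = (√62 - 456)² = (-456 + √62)²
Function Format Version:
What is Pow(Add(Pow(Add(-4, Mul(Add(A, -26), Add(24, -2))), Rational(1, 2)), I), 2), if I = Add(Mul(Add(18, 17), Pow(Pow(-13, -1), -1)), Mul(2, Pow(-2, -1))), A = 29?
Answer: Pow(Add(456, Mul(-1, Pow(62, Rational(1, 2)))), 2) ≈ 2.0082e+5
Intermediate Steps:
I = -456 (I = Add(Mul(35, Pow(Rational(-1, 13), -1)), Mul(2, Rational(-1, 2))) = Add(Mul(35, -13), -1) = Add(-455, -1) = -456)
Pow(Add(Pow(Add(-4, Mul(Add(A, -26), Add(24, -2))), Rational(1, 2)), I), 2) = Pow(Add(Pow(Add(-4, Mul(Add(29, -26), Add(24, -2))), Rational(1, 2)), -456), 2) = Pow(Add(Pow(Add(-4, Mul(3, 22)), Rational(1, 2)), -456), 2) = Pow(Add(Pow(Add(-4, 66), Rational(1, 2)), -456), 2) = Pow(Add(Pow(62, Rational(1, 2)), -456), 2) = Pow(Add(-456, Pow(62, Rational(1, 2))), 2)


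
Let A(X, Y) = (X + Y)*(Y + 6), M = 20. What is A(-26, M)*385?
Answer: -60060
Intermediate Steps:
A(X, Y) = (6 + Y)*(X + Y) (A(X, Y) = (X + Y)*(6 + Y) = (6 + Y)*(X + Y))
A(-26, M)*385 = (20² + 6*(-26) + 6*20 - 26*20)*385 = (400 - 156 + 120 - 520)*385 = -156*385 = -60060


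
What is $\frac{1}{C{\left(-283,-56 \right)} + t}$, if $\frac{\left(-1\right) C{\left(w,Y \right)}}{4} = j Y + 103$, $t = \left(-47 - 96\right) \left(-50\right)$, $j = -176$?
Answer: $- \frac{1}{32686} \approx -3.0594 \cdot 10^{-5}$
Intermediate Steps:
$t = 7150$ ($t = \left(-143\right) \left(-50\right) = 7150$)
$C{\left(w,Y \right)} = -412 + 704 Y$ ($C{\left(w,Y \right)} = - 4 \left(- 176 Y + 103\right) = - 4 \left(103 - 176 Y\right) = -412 + 704 Y$)
$\frac{1}{C{\left(-283,-56 \right)} + t} = \frac{1}{\left(-412 + 704 \left(-56\right)\right) + 7150} = \frac{1}{\left(-412 - 39424\right) + 7150} = \frac{1}{-39836 + 7150} = \frac{1}{-32686} = - \frac{1}{32686}$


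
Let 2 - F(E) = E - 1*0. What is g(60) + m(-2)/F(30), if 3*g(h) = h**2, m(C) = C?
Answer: 16801/14 ≈ 1200.1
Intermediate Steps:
F(E) = 2 - E (F(E) = 2 - (E - 1*0) = 2 - (E + 0) = 2 - E)
g(h) = h**2/3
g(60) + m(-2)/F(30) = (1/3)*60**2 - 2/(2 - 1*30) = (1/3)*3600 - 2/(2 - 30) = 1200 - 2/(-28) = 1200 - 2*(-1/28) = 1200 + 1/14 = 16801/14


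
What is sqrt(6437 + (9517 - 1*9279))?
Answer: 5*sqrt(267) ≈ 81.701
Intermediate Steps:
sqrt(6437 + (9517 - 1*9279)) = sqrt(6437 + (9517 - 9279)) = sqrt(6437 + 238) = sqrt(6675) = 5*sqrt(267)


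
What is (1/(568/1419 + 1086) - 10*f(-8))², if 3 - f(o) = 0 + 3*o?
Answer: 173248346088916641/2376536726404 ≈ 72900.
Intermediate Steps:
f(o) = 3 - 3*o (f(o) = 3 - (0 + 3*o) = 3 - 3*o)
(1/(568/1419 + 1086) - 10*f(-8))² = (1/(568/1419 + 1086) - 10*(3 - 3*(-8)))² = (1/(568*(1/1419) + 1086) - 10*(3 + 24))² = (1/(568/1419 + 1086) - 10*27)² = (1/(1541602/1419) - 270)² = (1419/1541602 - 270)² = (-416231121/1541602)² = 173248346088916641/2376536726404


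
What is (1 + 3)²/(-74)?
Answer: -8/37 ≈ -0.21622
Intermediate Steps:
(1 + 3)²/(-74) = -1/74*4² = -1/74*16 = -8/37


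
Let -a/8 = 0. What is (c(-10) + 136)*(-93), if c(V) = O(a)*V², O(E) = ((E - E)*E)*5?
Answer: -12648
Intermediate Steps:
a = 0 (a = -8*0 = 0)
O(E) = 0 (O(E) = (0*E)*5 = 0*5 = 0)
c(V) = 0 (c(V) = 0*V² = 0)
(c(-10) + 136)*(-93) = (0 + 136)*(-93) = 136*(-93) = -12648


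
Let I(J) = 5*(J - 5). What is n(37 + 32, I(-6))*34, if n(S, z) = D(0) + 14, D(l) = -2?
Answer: 408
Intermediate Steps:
I(J) = -25 + 5*J (I(J) = 5*(-5 + J) = -25 + 5*J)
n(S, z) = 12 (n(S, z) = -2 + 14 = 12)
n(37 + 32, I(-6))*34 = 12*34 = 408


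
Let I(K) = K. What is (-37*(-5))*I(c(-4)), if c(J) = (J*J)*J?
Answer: -11840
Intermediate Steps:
c(J) = J³ (c(J) = J²*J = J³)
(-37*(-5))*I(c(-4)) = -37*(-5)*(-4)³ = 185*(-64) = -11840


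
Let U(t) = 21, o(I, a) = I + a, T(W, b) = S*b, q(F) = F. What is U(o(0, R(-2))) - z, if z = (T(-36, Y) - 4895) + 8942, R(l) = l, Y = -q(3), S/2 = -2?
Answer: -4038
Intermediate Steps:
S = -4 (S = 2*(-2) = -4)
Y = -3 (Y = -1*3 = -3)
T(W, b) = -4*b
z = 4059 (z = (-4*(-3) - 4895) + 8942 = (12 - 4895) + 8942 = -4883 + 8942 = 4059)
U(o(0, R(-2))) - z = 21 - 1*4059 = 21 - 4059 = -4038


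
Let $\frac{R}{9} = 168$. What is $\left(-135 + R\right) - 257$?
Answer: $1120$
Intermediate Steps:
$R = 1512$ ($R = 9 \cdot 168 = 1512$)
$\left(-135 + R\right) - 257 = \left(-135 + 1512\right) - 257 = 1377 - 257 = 1120$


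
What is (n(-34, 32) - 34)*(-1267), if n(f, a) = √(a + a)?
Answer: 32942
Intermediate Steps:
n(f, a) = √2*√a (n(f, a) = √(2*a) = √2*√a)
(n(-34, 32) - 34)*(-1267) = (√2*√32 - 34)*(-1267) = (√2*(4*√2) - 34)*(-1267) = (8 - 34)*(-1267) = -26*(-1267) = 32942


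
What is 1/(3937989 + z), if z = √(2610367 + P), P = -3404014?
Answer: 1312663/5169252719256 - I*√88183/5169252719256 ≈ 2.5394e-7 - 5.7447e-11*I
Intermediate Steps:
z = 3*I*√88183 (z = √(2610367 - 3404014) = √(-793647) = 3*I*√88183 ≈ 890.87*I)
1/(3937989 + z) = 1/(3937989 + 3*I*√88183)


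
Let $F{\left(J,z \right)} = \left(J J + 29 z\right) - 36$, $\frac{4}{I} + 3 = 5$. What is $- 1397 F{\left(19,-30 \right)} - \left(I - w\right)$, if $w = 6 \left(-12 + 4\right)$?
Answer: $761315$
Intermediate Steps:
$I = 2$ ($I = \frac{4}{-3 + 5} = \frac{4}{2} = 4 \cdot \frac{1}{2} = 2$)
$w = -48$ ($w = 6 \left(-8\right) = -48$)
$F{\left(J,z \right)} = -36 + J^{2} + 29 z$ ($F{\left(J,z \right)} = \left(J^{2} + 29 z\right) - 36 = -36 + J^{2} + 29 z$)
$- 1397 F{\left(19,-30 \right)} - \left(I - w\right) = - 1397 \left(-36 + 19^{2} + 29 \left(-30\right)\right) - 50 = - 1397 \left(-36 + 361 - 870\right) - 50 = \left(-1397\right) \left(-545\right) - 50 = 761365 - 50 = 761315$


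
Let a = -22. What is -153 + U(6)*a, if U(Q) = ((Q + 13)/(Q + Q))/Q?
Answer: -5717/36 ≈ -158.81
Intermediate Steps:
U(Q) = (13 + Q)/(2*Q²) (U(Q) = ((13 + Q)/((2*Q)))/Q = ((13 + Q)*(1/(2*Q)))/Q = ((13 + Q)/(2*Q))/Q = (13 + Q)/(2*Q²))
-153 + U(6)*a = -153 + ((½)*(13 + 6)/6²)*(-22) = -153 + ((½)*(1/36)*19)*(-22) = -153 + (19/72)*(-22) = -153 - 209/36 = -5717/36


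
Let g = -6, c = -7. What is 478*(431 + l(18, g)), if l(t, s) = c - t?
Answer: 194068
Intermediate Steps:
l(t, s) = -7 - t
478*(431 + l(18, g)) = 478*(431 + (-7 - 1*18)) = 478*(431 + (-7 - 18)) = 478*(431 - 25) = 478*406 = 194068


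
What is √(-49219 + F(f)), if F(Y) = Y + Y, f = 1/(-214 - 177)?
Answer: I*√7524650721/391 ≈ 221.85*I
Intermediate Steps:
f = -1/391 (f = 1/(-391) = -1/391 ≈ -0.0025575)
F(Y) = 2*Y
√(-49219 + F(f)) = √(-49219 + 2*(-1/391)) = √(-49219 - 2/391) = √(-19244631/391) = I*√7524650721/391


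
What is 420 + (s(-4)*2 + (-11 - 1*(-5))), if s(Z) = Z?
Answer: 406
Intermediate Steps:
420 + (s(-4)*2 + (-11 - 1*(-5))) = 420 + (-4*2 + (-11 - 1*(-5))) = 420 + (-8 + (-11 + 5)) = 420 + (-8 - 6) = 420 - 14 = 406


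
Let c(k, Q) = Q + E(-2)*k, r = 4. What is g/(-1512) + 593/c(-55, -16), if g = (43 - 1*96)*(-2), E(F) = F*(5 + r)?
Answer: 198343/368172 ≈ 0.53872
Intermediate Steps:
E(F) = 9*F (E(F) = F*(5 + 4) = F*9 = 9*F)
g = 106 (g = (43 - 96)*(-2) = -53*(-2) = 106)
c(k, Q) = Q - 18*k (c(k, Q) = Q + (9*(-2))*k = Q - 18*k)
g/(-1512) + 593/c(-55, -16) = 106/(-1512) + 593/(-16 - 18*(-55)) = 106*(-1/1512) + 593/(-16 + 990) = -53/756 + 593/974 = 198343/368172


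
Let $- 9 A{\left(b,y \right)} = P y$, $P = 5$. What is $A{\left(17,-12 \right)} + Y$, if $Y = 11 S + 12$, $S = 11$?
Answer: $\frac{419}{3} \approx 139.67$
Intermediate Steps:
$Y = 133$ ($Y = 11 \cdot 11 + 12 = 121 + 12 = 133$)
$A{\left(b,y \right)} = - \frac{5 y}{9}$
$A{\left(17,-12 \right)} + Y = \left(- \frac{5}{9}\right) \left(-12\right) + 133 = \frac{20}{3} + 133 = \frac{419}{3}$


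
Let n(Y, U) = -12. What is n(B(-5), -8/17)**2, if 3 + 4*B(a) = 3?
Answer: 144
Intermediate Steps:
B(a) = 0 (B(a) = -3/4 + (1/4)*3 = -3/4 + 3/4 = 0)
n(B(-5), -8/17)**2 = (-12)**2 = 144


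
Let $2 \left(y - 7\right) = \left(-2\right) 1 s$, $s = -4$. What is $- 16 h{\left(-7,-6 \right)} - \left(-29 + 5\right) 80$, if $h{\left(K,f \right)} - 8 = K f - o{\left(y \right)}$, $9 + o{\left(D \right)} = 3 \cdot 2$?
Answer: $1072$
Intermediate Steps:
$y = 11$ ($y = 7 + \frac{\left(-2\right) 1 \left(-4\right)}{2} = 7 + \frac{\left(-2\right) \left(-4\right)}{2} = 7 + \frac{1}{2} \cdot 8 = 7 + 4 = 11$)
$o{\left(D \right)} = -3$ ($o{\left(D \right)} = -9 + 3 \cdot 2 = -9 + 6 = -3$)
$h{\left(K,f \right)} = 11 + K f$ ($h{\left(K,f \right)} = 8 + \left(K f - -3\right) = 8 + \left(K f + 3\right) = 8 + \left(3 + K f\right) = 11 + K f$)
$- 16 h{\left(-7,-6 \right)} - \left(-29 + 5\right) 80 = - 16 \left(11 - -42\right) - \left(-29 + 5\right) 80 = - 16 \left(11 + 42\right) - \left(-24\right) 80 = \left(-16\right) 53 - -1920 = -848 + 1920 = 1072$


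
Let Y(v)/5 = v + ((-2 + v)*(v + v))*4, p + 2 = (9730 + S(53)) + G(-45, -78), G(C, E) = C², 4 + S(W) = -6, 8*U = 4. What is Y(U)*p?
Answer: -645865/2 ≈ -3.2293e+5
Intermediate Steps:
U = ½ (U = (⅛)*4 = ½ ≈ 0.50000)
S(W) = -10 (S(W) = -4 - 6 = -10)
p = 11743 (p = -2 + ((9730 - 10) + (-45)²) = -2 + (9720 + 2025) = -2 + 11745 = 11743)
Y(v) = 5*v + 40*v*(-2 + v) (Y(v) = 5*(v + ((-2 + v)*(v + v))*4) = 5*(v + ((-2 + v)*(2*v))*4) = 5*(v + (2*v*(-2 + v))*4) = 5*(v + 8*v*(-2 + v)) = 5*v + 40*v*(-2 + v))
Y(U)*p = (5*(½)*(-15 + 8*(½)))*11743 = (5*(½)*(-15 + 4))*11743 = (5*(½)*(-11))*11743 = -55/2*11743 = -645865/2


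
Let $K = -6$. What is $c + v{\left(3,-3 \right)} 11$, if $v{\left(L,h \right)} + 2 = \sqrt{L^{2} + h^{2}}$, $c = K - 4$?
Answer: $-32 + 33 \sqrt{2} \approx 14.669$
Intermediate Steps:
$c = -10$ ($c = -6 - 4 = -10$)
$v{\left(L,h \right)} = -2 + \sqrt{L^{2} + h^{2}}$
$c + v{\left(3,-3 \right)} 11 = -10 + \left(-2 + \sqrt{3^{2} + \left(-3\right)^{2}}\right) 11 = -10 + \left(-2 + \sqrt{9 + 9}\right) 11 = -10 + \left(-2 + \sqrt{18}\right) 11 = -10 + \left(-2 + 3 \sqrt{2}\right) 11 = -10 - \left(22 - 33 \sqrt{2}\right) = -32 + 33 \sqrt{2}$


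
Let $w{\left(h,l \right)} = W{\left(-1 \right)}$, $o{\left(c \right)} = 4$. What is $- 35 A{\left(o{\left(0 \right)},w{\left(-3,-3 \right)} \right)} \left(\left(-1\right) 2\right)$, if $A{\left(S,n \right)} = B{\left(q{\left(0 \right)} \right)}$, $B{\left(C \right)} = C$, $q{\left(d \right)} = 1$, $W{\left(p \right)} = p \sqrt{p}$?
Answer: $70$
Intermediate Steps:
$W{\left(p \right)} = p^{\frac{3}{2}}$
$w{\left(h,l \right)} = - i$ ($w{\left(h,l \right)} = \left(-1\right)^{\frac{3}{2}} = - i$)
$A{\left(S,n \right)} = 1$
$- 35 A{\left(o{\left(0 \right)},w{\left(-3,-3 \right)} \right)} \left(\left(-1\right) 2\right) = \left(-35\right) 1 \left(\left(-1\right) 2\right) = \left(-35\right) \left(-2\right) = 70$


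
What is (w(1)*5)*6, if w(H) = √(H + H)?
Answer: 30*√2 ≈ 42.426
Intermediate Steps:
w(H) = √2*√H (w(H) = √(2*H) = √2*√H)
(w(1)*5)*6 = ((√2*√1)*5)*6 = ((√2*1)*5)*6 = (√2*5)*6 = (5*√2)*6 = 30*√2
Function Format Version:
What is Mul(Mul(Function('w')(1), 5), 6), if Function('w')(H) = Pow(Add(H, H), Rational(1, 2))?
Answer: Mul(30, Pow(2, Rational(1, 2))) ≈ 42.426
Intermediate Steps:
Function('w')(H) = Mul(Pow(2, Rational(1, 2)), Pow(H, Rational(1, 2))) (Function('w')(H) = Pow(Mul(2, H), Rational(1, 2)) = Mul(Pow(2, Rational(1, 2)), Pow(H, Rational(1, 2))))
Mul(Mul(Function('w')(1), 5), 6) = Mul(Mul(Mul(Pow(2, Rational(1, 2)), Pow(1, Rational(1, 2))), 5), 6) = Mul(Mul(Mul(Pow(2, Rational(1, 2)), 1), 5), 6) = Mul(Mul(Pow(2, Rational(1, 2)), 5), 6) = Mul(Mul(5, Pow(2, Rational(1, 2))), 6) = Mul(30, Pow(2, Rational(1, 2)))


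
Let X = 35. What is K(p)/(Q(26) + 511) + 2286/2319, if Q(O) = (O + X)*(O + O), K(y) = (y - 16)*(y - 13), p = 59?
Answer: 4335440/2846959 ≈ 1.5228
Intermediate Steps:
K(y) = (-16 + y)*(-13 + y)
Q(O) = 2*O*(35 + O) (Q(O) = (O + 35)*(O + O) = (35 + O)*(2*O) = 2*O*(35 + O))
K(p)/(Q(26) + 511) + 2286/2319 = (208 + 59² - 29*59)/(2*26*(35 + 26) + 511) + 2286/2319 = (208 + 3481 - 1711)/(2*26*61 + 511) + 2286*(1/2319) = 1978/(3172 + 511) + 762/773 = 1978/3683 + 762/773 = 4335440/2846959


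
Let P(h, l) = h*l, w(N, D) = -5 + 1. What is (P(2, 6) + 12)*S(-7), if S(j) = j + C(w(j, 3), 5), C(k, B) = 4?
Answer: -72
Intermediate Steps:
w(N, D) = -4
S(j) = 4 + j (S(j) = j + 4 = 4 + j)
(P(2, 6) + 12)*S(-7) = (2*6 + 12)*(4 - 7) = (12 + 12)*(-3) = 24*(-3) = -72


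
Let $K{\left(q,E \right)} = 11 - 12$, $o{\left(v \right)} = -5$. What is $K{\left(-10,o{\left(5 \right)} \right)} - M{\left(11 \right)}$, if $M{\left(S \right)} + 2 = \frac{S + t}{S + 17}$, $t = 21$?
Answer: $- \frac{1}{7} \approx -0.14286$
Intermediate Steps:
$M{\left(S \right)} = -2 + \frac{21 + S}{17 + S}$ ($M{\left(S \right)} = -2 + \frac{S + 21}{S + 17} = -2 + \frac{21 + S}{17 + S}$)
$K{\left(q,E \right)} = -1$ ($K{\left(q,E \right)} = 11 - 12 = -1$)
$K{\left(-10,o{\left(5 \right)} \right)} - M{\left(11 \right)} = -1 - \frac{-13 - 11}{17 + 11} = -1 - \frac{-13 - 11}{28} = -1 - \frac{1}{28} \left(-24\right) = -1 - - \frac{6}{7} = -1 + \frac{6}{7} = - \frac{1}{7}$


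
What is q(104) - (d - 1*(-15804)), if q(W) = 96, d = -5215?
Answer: -10493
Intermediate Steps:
q(104) - (d - 1*(-15804)) = 96 - (-5215 - 1*(-15804)) = 96 - (-5215 + 15804) = 96 - 1*10589 = 96 - 10589 = -10493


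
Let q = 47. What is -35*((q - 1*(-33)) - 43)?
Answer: -1295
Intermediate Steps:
-35*((q - 1*(-33)) - 43) = -35*((47 - 1*(-33)) - 43) = -35*((47 + 33) - 43) = -35*(80 - 43) = -35*37 = -1295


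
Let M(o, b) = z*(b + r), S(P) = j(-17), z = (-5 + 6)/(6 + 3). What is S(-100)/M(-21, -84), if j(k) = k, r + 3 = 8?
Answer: 153/79 ≈ 1.9367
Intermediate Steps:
r = 5 (r = -3 + 8 = 5)
z = ⅑ (z = 1/9 = 1*(⅑) = ⅑ ≈ 0.11111)
S(P) = -17
M(o, b) = 5/9 + b/9 (M(o, b) = (b + 5)/9 = (5 + b)/9 = 5/9 + b/9)
S(-100)/M(-21, -84) = -17/(5/9 + (⅑)*(-84)) = -17/(5/9 - 28/3) = -17/(-79/9) = -17*(-9/79) = 153/79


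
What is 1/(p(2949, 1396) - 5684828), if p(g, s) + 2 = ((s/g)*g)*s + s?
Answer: -1/3734618 ≈ -2.6776e-7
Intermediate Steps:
p(g, s) = -2 + s + s² (p(g, s) = -2 + (((s/g)*g)*s + s) = -2 + (s*s + s) = -2 + (s² + s) = -2 + (s + s²) = -2 + s + s²)
1/(p(2949, 1396) - 5684828) = 1/((-2 + 1396 + 1396²) - 5684828) = 1/((-2 + 1396 + 1948816) - 5684828) = 1/(1950210 - 5684828) = 1/(-3734618) = -1/3734618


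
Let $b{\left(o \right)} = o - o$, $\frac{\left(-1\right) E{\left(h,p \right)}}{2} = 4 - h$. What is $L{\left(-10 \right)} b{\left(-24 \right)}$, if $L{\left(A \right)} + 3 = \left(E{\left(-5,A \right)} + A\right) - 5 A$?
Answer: $0$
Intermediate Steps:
$E{\left(h,p \right)} = -8 + 2 h$ ($E{\left(h,p \right)} = - 2 \left(4 - h\right) = -8 + 2 h$)
$b{\left(o \right)} = 0$
$L{\left(A \right)} = -21 - 4 A$ ($L{\left(A \right)} = -3 - \left(18 + 4 A\right) = -21 - 4 A$)
$L{\left(-10 \right)} b{\left(-24 \right)} = \left(-21 - -40\right) 0 = \left(-21 + 40\right) 0 = 19 \cdot 0 = 0$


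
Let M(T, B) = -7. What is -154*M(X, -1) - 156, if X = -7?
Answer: 922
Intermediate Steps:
-154*M(X, -1) - 156 = -154*(-7) - 156 = 1078 - 156 = 922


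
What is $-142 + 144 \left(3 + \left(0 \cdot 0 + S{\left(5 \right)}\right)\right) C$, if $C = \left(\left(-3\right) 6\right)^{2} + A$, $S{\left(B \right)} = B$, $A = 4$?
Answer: $377714$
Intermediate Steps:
$C = 328$ ($C = \left(\left(-3\right) 6\right)^{2} + 4 = \left(-18\right)^{2} + 4 = 324 + 4 = 328$)
$-142 + 144 \left(3 + \left(0 \cdot 0 + S{\left(5 \right)}\right)\right) C = -142 + 144 \left(3 + \left(0 \cdot 0 + 5\right)\right) 328 = -142 + 144 \left(3 + \left(0 + 5\right)\right) 328 = -142 + 144 \left(3 + 5\right) 328 = -142 + 144 \cdot 8 \cdot 328 = -142 + 144 \cdot 2624 = -142 + 377856 = 377714$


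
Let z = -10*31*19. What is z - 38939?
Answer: -44829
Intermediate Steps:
z = -5890 (z = -310*19 = -5890)
z - 38939 = -5890 - 38939 = -44829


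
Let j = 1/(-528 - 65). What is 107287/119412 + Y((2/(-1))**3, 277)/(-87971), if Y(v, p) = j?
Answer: 5596819912873/6229342279836 ≈ 0.89846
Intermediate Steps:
j = -1/593 (j = 1/(-593) = -1/593 ≈ -0.0016863)
Y(v, p) = -1/593
107287/119412 + Y((2/(-1))**3, 277)/(-87971) = 107287/119412 - 1/593/(-87971) = 107287*(1/119412) - 1/593*(-1/87971) = 107287/119412 + 1/52166803 = 5596819912873/6229342279836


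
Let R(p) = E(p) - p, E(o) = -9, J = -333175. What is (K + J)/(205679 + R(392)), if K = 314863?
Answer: -3052/34213 ≈ -0.089206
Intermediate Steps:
R(p) = -9 - p
(K + J)/(205679 + R(392)) = (314863 - 333175)/(205679 + (-9 - 1*392)) = -18312/(205679 + (-9 - 392)) = -18312/(205679 - 401) = -18312/205278 = -18312*1/205278 = -3052/34213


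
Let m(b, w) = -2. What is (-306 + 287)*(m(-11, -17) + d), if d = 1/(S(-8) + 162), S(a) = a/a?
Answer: 6175/163 ≈ 37.883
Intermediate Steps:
S(a) = 1
d = 1/163 (d = 1/(1 + 162) = 1/163 ≈ 0.0061350)
(-306 + 287)*(m(-11, -17) + d) = (-306 + 287)*(-2 + 1/163) = -19*(-325/163) = 6175/163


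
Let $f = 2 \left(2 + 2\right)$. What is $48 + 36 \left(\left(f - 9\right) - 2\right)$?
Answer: $-60$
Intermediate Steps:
$f = 8$ ($f = 2 \cdot 4 = 8$)
$48 + 36 \left(\left(f - 9\right) - 2\right) = 48 + 36 \left(\left(8 - 9\right) - 2\right) = 48 + 36 \left(-1 - 2\right) = 48 + 36 \left(-3\right) = 48 - 108 = -60$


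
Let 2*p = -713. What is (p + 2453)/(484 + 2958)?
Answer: 4193/6884 ≈ 0.60909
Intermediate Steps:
p = -713/2 (p = (½)*(-713) = -713/2 ≈ -356.50)
(p + 2453)/(484 + 2958) = (-713/2 + 2453)/(484 + 2958) = (4193/2)/3442 = (4193/2)*(1/3442) = 4193/6884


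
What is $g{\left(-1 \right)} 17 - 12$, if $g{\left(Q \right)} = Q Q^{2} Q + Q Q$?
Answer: $22$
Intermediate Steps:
$g{\left(Q \right)} = Q^{2} + Q^{4}$ ($g{\left(Q \right)} = Q^{3} Q + Q^{2} = Q^{4} + Q^{2} = Q^{2} + Q^{4}$)
$g{\left(-1 \right)} 17 - 12 = \left(\left(-1\right)^{2} + \left(-1\right)^{4}\right) 17 - 12 = \left(1 + 1\right) 17 - 12 = 2 \cdot 17 - 12 = 34 - 12 = 22$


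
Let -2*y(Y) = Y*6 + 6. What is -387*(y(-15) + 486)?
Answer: -204336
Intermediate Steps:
y(Y) = -3 - 3*Y (y(Y) = -(Y*6 + 6)/2 = -(6*Y + 6)/2 = -(6 + 6*Y)/2 = -3 - 3*Y)
-387*(y(-15) + 486) = -387*((-3 - 3*(-15)) + 486) = -387*((-3 + 45) + 486) = -387*(42 + 486) = -387*528 = -204336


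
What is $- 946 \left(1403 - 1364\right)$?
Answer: $-36894$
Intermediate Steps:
$- 946 \left(1403 - 1364\right) = \left(-946\right) 39 = -36894$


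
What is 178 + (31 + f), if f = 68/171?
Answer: 35807/171 ≈ 209.40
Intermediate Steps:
f = 68/171 (f = 68*(1/171) = 68/171 ≈ 0.39766)
178 + (31 + f) = 178 + (31 + 68/171) = 178 + 5369/171 = 35807/171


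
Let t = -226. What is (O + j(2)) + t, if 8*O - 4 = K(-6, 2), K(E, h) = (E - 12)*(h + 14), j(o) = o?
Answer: -519/2 ≈ -259.50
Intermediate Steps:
K(E, h) = (-12 + E)*(14 + h)
O = -71/2 (O = ½ + (-168 - 12*2 + 14*(-6) - 6*2)/8 = ½ + (-168 - 24 - 84 - 12)/8 = ½ + (⅛)*(-288) = ½ - 36 = -71/2 ≈ -35.500)
(O + j(2)) + t = (-71/2 + 2) - 226 = -67/2 - 226 = -519/2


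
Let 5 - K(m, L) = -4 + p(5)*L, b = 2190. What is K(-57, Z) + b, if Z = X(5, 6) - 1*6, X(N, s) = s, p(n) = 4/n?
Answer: 2199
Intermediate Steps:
Z = 0 (Z = 6 - 1*6 = 6 - 6 = 0)
K(m, L) = 9 - 4*L/5 (K(m, L) = 5 - (-4 + (4/5)*L) = 5 - (-4 + (4*(⅕))*L) = 5 - (-4 + 4*L/5) = 5 + (4 - 4*L/5) = 9 - 4*L/5)
K(-57, Z) + b = (9 - ⅘*0) + 2190 = (9 + 0) + 2190 = 9 + 2190 = 2199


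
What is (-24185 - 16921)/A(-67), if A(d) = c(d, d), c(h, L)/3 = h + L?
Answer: 6851/67 ≈ 102.25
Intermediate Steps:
c(h, L) = 3*L + 3*h (c(h, L) = 3*(h + L) = 3*(L + h) = 3*L + 3*h)
A(d) = 6*d (A(d) = 3*d + 3*d = 6*d)
(-24185 - 16921)/A(-67) = (-24185 - 16921)/((6*(-67))) = -41106/(-402) = -41106*(-1/402) = 6851/67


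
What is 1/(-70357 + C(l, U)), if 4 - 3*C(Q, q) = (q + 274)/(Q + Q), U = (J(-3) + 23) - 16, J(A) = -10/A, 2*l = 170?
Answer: -1530/107645023 ≈ -1.4213e-5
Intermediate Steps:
l = 85 (l = (1/2)*170 = 85)
U = 31/3 (U = (-10/(-3) + 23) - 16 = (-10*(-1/3) + 23) - 16 = (10/3 + 23) - 16 = 79/3 - 16 = 31/3 ≈ 10.333)
C(Q, q) = 4/3 - (274 + q)/(6*Q) (C(Q, q) = 4/3 - (q + 274)/(3*(Q + Q)) = 4/3 - (274 + q)/(3*(2*Q)) = 4/3 - (274 + q)*1/(2*Q)/3 = 4/3 - (274 + q)/(6*Q))
1/(-70357 + C(l, U)) = 1/(-70357 + (1/6)*(-274 - 1*31/3 + 8*85)/85) = 1/(-70357 + (1/6)*(1/85)*(-274 - 31/3 + 680)) = 1/(-70357 + (1/6)*(1/85)*(1187/3)) = 1/(-70357 + 1187/1530) = 1/(-107645023/1530) = -1530/107645023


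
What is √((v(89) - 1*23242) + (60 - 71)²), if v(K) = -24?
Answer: I*√23145 ≈ 152.13*I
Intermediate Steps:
√((v(89) - 1*23242) + (60 - 71)²) = √((-24 - 1*23242) + (60 - 71)²) = √((-24 - 23242) + (-11)²) = √(-23266 + 121) = √(-23145) = I*√23145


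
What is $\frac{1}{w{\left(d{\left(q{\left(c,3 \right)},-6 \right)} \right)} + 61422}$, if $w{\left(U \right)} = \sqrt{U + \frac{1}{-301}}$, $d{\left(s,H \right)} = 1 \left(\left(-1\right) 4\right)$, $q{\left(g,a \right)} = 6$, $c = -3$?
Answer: $\frac{18488022}{1135571288489} - \frac{i \sqrt{362705}}{1135571288489} \approx 1.6281 \cdot 10^{-5} - 5.3035 \cdot 10^{-10} i$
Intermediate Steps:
$d{\left(s,H \right)} = -4$ ($d{\left(s,H \right)} = 1 \left(-4\right) = -4$)
$w{\left(U \right)} = \sqrt{- \frac{1}{301} + U}$ ($w{\left(U \right)} = \sqrt{U - \frac{1}{301}} = \sqrt{- \frac{1}{301} + U}$)
$\frac{1}{w{\left(d{\left(q{\left(c,3 \right)},-6 \right)} \right)} + 61422} = \frac{1}{\frac{\sqrt{-301 + 90601 \left(-4\right)}}{301} + 61422} = \frac{1}{\frac{\sqrt{-301 - 362404}}{301} + 61422} = \frac{1}{\frac{\sqrt{-362705}}{301} + 61422} = \frac{1}{\frac{i \sqrt{362705}}{301} + 61422} = \frac{1}{61422 + \frac{i \sqrt{362705}}{301}}$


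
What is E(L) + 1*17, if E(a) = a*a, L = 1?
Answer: 18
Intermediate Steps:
E(a) = a**2
E(L) + 1*17 = 1**2 + 1*17 = 1 + 17 = 18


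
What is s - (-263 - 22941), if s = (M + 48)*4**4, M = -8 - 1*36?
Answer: 24228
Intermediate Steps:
M = -44 (M = -8 - 36 = -44)
s = 1024 (s = (-44 + 48)*4**4 = 4*256 = 1024)
s - (-263 - 22941) = 1024 - (-263 - 22941) = 1024 - 1*(-23204) = 1024 + 23204 = 24228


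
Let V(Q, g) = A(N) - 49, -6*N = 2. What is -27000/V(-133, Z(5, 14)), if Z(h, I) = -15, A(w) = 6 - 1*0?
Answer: 27000/43 ≈ 627.91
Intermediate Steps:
N = -1/3 (N = -1/6*2 = -1/3 ≈ -0.33333)
A(w) = 6 (A(w) = 6 + 0 = 6)
V(Q, g) = -43 (V(Q, g) = 6 - 49 = -43)
-27000/V(-133, Z(5, 14)) = -27000/(-43) = -27000*(-1/43) = 27000/43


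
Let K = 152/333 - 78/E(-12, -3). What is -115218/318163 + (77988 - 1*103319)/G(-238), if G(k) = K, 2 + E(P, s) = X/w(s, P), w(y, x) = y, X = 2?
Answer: -290261148174/340253831 ≈ -853.07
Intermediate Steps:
E(P, s) = -2 + 2/s
K = 39569/1332 (K = 152/333 - 78/(-2 + 2/(-3)) = 152*(1/333) - 78/(-2 + 2*(-⅓)) = 152/333 - 78/(-2 - ⅔) = 152/333 - 78/(-8/3) = 152/333 - 78*(-3/8) = 152/333 + 117/4 = 39569/1332 ≈ 29.706)
G(k) = 39569/1332
-115218/318163 + (77988 - 1*103319)/G(-238) = -115218/318163 + (77988 - 1*103319)/(39569/1332) = -115218*1/318163 + (77988 - 103319)*(1332/39569) = -3114/8599 - 25331*1332/39569 = -3114/8599 - 33740892/39569 = -290261148174/340253831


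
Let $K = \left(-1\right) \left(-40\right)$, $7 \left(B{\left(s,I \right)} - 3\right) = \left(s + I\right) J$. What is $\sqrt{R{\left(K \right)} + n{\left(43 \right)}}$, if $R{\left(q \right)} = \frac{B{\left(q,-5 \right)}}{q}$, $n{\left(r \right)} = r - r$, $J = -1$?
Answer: $\frac{i \sqrt{5}}{10} \approx 0.22361 i$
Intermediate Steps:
$n{\left(r \right)} = 0$
$B{\left(s,I \right)} = 3 - \frac{I}{7} - \frac{s}{7}$ ($B{\left(s,I \right)} = 3 + \frac{\left(s + I\right) \left(-1\right)}{7} = 3 + \frac{\left(I + s\right) \left(-1\right)}{7} = 3 + \frac{- I - s}{7} = 3 - \left(\frac{I}{7} + \frac{s}{7}\right) = 3 - \frac{I}{7} - \frac{s}{7}$)
$K = 40$
$R{\left(q \right)} = \frac{\frac{26}{7} - \frac{q}{7}}{q}$ ($R{\left(q \right)} = \frac{3 - - \frac{5}{7} - \frac{q}{7}}{q} = \frac{3 + \frac{5}{7} - \frac{q}{7}}{q} = \frac{\frac{26}{7} - \frac{q}{7}}{q}$)
$\sqrt{R{\left(K \right)} + n{\left(43 \right)}} = \sqrt{\frac{26 - 40}{7 \cdot 40} + 0} = \sqrt{\frac{1}{7} \cdot \frac{1}{40} \left(26 - 40\right) + 0} = \sqrt{\frac{1}{7} \cdot \frac{1}{40} \left(-14\right) + 0} = \sqrt{- \frac{1}{20} + 0} = \sqrt{- \frac{1}{20}} = \frac{i \sqrt{5}}{10}$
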